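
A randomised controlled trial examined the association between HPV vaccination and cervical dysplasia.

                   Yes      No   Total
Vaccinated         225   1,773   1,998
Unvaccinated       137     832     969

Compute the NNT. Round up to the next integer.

Risk in treated group = 225/1998 = 0.11261; risk in control = 137/969 = 0.14138.
Absolute risk reduction = 0.14138 − 0.11261 = 0.02877
NNT = 1 / ARR = 1 / 0.02877 = 34.758 → round up → 35

35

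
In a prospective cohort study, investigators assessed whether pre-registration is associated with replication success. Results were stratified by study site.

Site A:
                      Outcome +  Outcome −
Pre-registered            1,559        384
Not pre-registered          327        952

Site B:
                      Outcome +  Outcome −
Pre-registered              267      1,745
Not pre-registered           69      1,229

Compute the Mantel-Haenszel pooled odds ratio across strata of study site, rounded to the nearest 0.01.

OR_MH = Σ(aᵢdᵢ/nᵢ) / Σ(bᵢcᵢ/nᵢ), where nᵢ is the stratum total.
Stratum 1 (Site A): n = 3222; a·d/n = 1559·952/3222 = 460.6356; b·c/n = 384·327/3222 = 38.9721
Stratum 2 (Site B): n = 3310; a·d/n = 267·1229/3310 = 99.1369; b·c/n = 1745·69/3310 = 36.3761
OR_MH = (460.6356 + 99.1369) / (38.9721 + 36.3761) = 559.7725 / 75.3482 = 7.42914

7.43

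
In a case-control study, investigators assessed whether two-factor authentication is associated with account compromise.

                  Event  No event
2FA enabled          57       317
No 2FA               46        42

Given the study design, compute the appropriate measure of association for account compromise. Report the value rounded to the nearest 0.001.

0.164

Cells: a = 57, b = 317, c = 46, d = 42.
This is a case-control study: participants were sampled on outcome status, so risks in the source population cannot be estimated directly — relative risk is not valid here. The odds ratio is the appropriate measure.
OR = (a·d)/(b·c) = (57 × 42) / (317 × 46) = 2394 / 14582 = 0.16418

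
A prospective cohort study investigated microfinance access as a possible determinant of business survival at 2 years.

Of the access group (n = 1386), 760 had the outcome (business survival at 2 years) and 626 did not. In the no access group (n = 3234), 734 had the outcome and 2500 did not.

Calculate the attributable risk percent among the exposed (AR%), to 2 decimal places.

58.61

From the description: a = 760, b = 626, c = 734, d = 2500.
Risk in exposed = 760/1386 = 0.54834; risk in unexposed = 734/3234 = 0.22696.
RR = 0.54834/0.22696 = 2.41599
AR% = (RR − 1)/RR × 100 = (2.41599 − 1)/2.41599 × 100 = 58.6090%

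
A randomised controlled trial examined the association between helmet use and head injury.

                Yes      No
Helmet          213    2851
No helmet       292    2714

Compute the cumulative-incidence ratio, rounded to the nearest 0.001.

0.716

Cells: a = 213, b = 2851, c = 292, d = 2714.
Risk in exposed = 213/3064 = 0.06952; risk in unexposed = 292/3006 = 0.09714.
RR = 0.06952 / 0.09714 = 0.71564
The risk is 28% lower among the exposed than among the unexposed.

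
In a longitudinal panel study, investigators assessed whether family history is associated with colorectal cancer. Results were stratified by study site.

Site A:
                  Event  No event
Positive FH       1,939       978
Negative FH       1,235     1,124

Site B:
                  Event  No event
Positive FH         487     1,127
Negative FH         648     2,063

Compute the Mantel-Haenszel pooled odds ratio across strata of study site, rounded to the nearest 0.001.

1.622

OR_MH = Σ(aᵢdᵢ/nᵢ) / Σ(bᵢcᵢ/nᵢ), where nᵢ is the stratum total.
Stratum 1 (Site A): n = 5276; a·d/n = 1939·1124/5276 = 413.0849; b·c/n = 978·1235/5276 = 228.9291
Stratum 2 (Site B): n = 4325; a·d/n = 487·2063/4325 = 232.2962; b·c/n = 1127·648/4325 = 168.8546
OR_MH = (413.0849 + 232.2962) / (228.9291 + 168.8546) = 645.3811 / 397.7837 = 1.62244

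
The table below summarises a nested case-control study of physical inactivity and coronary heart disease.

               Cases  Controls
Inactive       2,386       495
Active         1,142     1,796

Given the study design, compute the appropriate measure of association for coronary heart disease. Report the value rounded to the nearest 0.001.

7.581

Cells: a = 2386, b = 495, c = 1142, d = 1796.
This is a nested case-control study: participants were sampled on outcome status, so risks in the source population cannot be estimated directly — relative risk is not valid here. The odds ratio is the appropriate measure.
OR = (a·d)/(b·c) = (2386 × 1796) / (495 × 1142) = 4285256 / 565290 = 7.58063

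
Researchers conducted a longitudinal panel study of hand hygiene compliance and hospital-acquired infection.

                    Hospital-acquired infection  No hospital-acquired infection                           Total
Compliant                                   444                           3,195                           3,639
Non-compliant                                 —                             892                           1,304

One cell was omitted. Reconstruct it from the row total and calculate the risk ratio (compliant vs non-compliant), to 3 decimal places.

0.386

The missing cell is in the unexposed row: 1304 − 892 = 412.
So a = 444, b = 3195, c = 412, d = 892.
RR = [a/(a+b)] / [c/(c+d)] = (444/3639) / (412/1304) = 0.12201/0.31595 = 0.38617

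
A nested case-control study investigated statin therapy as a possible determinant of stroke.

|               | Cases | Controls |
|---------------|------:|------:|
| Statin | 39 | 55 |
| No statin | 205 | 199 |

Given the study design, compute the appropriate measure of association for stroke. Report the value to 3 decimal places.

0.688

Cells: a = 39, b = 55, c = 205, d = 199.
This is a nested case-control study: participants were sampled on outcome status, so risks in the source population cannot be estimated directly — relative risk is not valid here. The odds ratio is the appropriate measure.
OR = (a·d)/(b·c) = (39 × 199) / (55 × 205) = 7761 / 11275 = 0.68834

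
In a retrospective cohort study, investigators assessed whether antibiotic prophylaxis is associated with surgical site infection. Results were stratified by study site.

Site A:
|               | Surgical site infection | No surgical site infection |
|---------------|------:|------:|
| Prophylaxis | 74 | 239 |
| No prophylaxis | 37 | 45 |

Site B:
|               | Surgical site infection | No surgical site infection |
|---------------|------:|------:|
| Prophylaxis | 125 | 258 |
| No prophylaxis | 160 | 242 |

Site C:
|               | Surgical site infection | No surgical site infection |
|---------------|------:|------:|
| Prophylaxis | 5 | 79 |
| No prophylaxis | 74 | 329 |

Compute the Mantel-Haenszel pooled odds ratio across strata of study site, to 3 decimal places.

OR_MH = Σ(aᵢdᵢ/nᵢ) / Σ(bᵢcᵢ/nᵢ), where nᵢ is the stratum total.
Stratum 1 (Site A): n = 395; a·d/n = 74·45/395 = 8.4304; b·c/n = 239·37/395 = 22.3873
Stratum 2 (Site B): n = 785; a·d/n = 125·242/785 = 38.5350; b·c/n = 258·160/785 = 52.5860
Stratum 3 (Site C): n = 487; a·d/n = 5·329/487 = 3.3778; b·c/n = 79·74/487 = 12.0041
OR_MH = (8.4304 + 38.5350 + 3.3778) / (22.3873 + 52.5860 + 12.0041) = 50.3432 / 86.9774 = 0.57881

0.579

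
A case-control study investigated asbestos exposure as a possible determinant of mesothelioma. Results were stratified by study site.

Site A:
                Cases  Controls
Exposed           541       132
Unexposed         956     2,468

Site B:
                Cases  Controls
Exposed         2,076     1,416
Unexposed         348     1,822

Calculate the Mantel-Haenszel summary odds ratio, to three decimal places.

OR_MH = Σ(aᵢdᵢ/nᵢ) / Σ(bᵢcᵢ/nᵢ), where nᵢ is the stratum total.
Stratum 1 (Site A): n = 4097; a·d/n = 541·2468/4097 = 325.8941; b·c/n = 132·956/4097 = 30.8011
Stratum 2 (Site B): n = 5662; a·d/n = 2076·1822/5662 = 668.0452; b·c/n = 1416·348/5662 = 87.0307
OR_MH = (325.8941 + 668.0452) / (30.8011 + 87.0307) = 993.9393 / 117.8318 = 8.43524

8.435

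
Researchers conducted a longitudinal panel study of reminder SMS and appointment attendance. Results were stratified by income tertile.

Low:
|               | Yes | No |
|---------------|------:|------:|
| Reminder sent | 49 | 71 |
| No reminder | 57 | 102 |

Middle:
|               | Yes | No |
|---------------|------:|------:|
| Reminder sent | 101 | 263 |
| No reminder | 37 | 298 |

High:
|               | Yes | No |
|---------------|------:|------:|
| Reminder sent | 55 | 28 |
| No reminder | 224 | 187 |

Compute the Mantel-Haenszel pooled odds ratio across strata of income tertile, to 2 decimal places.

1.99

OR_MH = Σ(aᵢdᵢ/nᵢ) / Σ(bᵢcᵢ/nᵢ), where nᵢ is the stratum total.
Stratum 1 (Low): n = 279; a·d/n = 49·102/279 = 17.9140; b·c/n = 71·57/279 = 14.5054
Stratum 2 (Middle): n = 699; a·d/n = 101·298/699 = 43.0587; b·c/n = 263·37/699 = 13.9213
Stratum 3 (High): n = 494; a·d/n = 55·187/494 = 20.8198; b·c/n = 28·224/494 = 12.6964
OR_MH = (17.9140 + 43.0587 + 20.8198) / (14.5054 + 13.9213 + 12.6964) = 81.7925 / 41.1230 = 1.98897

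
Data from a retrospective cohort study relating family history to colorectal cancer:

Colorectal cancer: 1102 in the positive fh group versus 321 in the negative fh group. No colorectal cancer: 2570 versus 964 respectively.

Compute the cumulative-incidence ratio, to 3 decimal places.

1.201

From the description: a = 1102, b = 2570, c = 321, d = 964.
Risk in exposed = 1102/3672 = 0.30011; risk in unexposed = 321/1285 = 0.24981.
RR = 0.30011 / 0.24981 = 1.20137
The risk among the exposed is 1.20 times that among the unexposed.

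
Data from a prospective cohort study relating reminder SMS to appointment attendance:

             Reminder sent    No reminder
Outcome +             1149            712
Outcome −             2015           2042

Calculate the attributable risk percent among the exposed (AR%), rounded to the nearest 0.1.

28.8

Reading the table with exposure as columns: a = 1149 (Reminder sent, case), b = 2015 (Reminder sent, non-case), c = 712 (No reminder, case), d = 2042.
Risk in exposed = 1149/3164 = 0.36315; risk in unexposed = 712/2754 = 0.25853.
RR = 0.36315/0.25853 = 1.40465
AR% = (RR − 1)/RR × 100 = (1.40465 − 1)/1.40465 × 100 = 28.8078%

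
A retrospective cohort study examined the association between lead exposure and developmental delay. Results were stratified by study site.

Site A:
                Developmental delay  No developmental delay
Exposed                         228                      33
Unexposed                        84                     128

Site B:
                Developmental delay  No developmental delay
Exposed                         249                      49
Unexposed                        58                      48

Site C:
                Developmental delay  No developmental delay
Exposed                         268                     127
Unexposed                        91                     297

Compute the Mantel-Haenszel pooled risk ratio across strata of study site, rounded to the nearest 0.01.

RR_MH = Σ(aᵢ·n₀ᵢ/nᵢ) / Σ(cᵢ·n₁ᵢ/nᵢ), with n₁ᵢ = aᵢ+bᵢ (exposed), n₀ᵢ = cᵢ+dᵢ (unexposed), nᵢ = n₁ᵢ+n₀ᵢ.
Stratum 1 (Site A): n₁ = 261, n₀ = 212, n = 473; a·n₀/n = 228·212/473 = 102.1903; c·n₁/n = 84·261/473 = 46.3510
Stratum 2 (Site B): n₁ = 298, n₀ = 106, n = 404; a·n₀/n = 249·106/404 = 65.3317; c·n₁/n = 58·298/404 = 42.7822
Stratum 3 (Site C): n₁ = 395, n₀ = 388, n = 783; a·n₀/n = 268·388/783 = 132.8020; c·n₁/n = 91·395/783 = 45.9068
RR_MH = (102.1903 + 65.3317 + 132.8020) / (46.3510 + 42.7822 + 45.9068) = 300.3240 / 135.0399 = 2.22396

2.22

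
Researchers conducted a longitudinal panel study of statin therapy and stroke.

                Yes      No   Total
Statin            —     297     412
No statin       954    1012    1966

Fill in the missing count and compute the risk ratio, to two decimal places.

0.58

The missing cell is in the exposed row: 412 − 297 = 115.
So a = 115, b = 297, c = 954, d = 1012.
RR = [a/(a+b)] / [c/(c+d)] = (115/412) / (954/1966) = 0.27913/0.48525 = 0.57522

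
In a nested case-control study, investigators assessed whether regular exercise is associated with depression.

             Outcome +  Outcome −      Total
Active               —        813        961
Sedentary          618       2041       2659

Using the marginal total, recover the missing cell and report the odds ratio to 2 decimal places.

The missing cell is in the exposed row: 961 − 813 = 148.
So a = 148, b = 813, c = 618, d = 2041.
OR = (a·d)/(b·c) = (148 × 2041) / (813 × 618) = 302068 / 502434 = 0.60121

0.60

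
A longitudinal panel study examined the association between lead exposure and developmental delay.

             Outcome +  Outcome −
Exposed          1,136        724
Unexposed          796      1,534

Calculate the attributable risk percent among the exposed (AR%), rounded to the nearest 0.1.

44.1

Cells: a = 1136, b = 724, c = 796, d = 1534.
Risk in exposed = 1136/1860 = 0.61075; risk in unexposed = 796/2330 = 0.34163.
RR = 0.61075/0.34163 = 1.78776
AR% = (RR − 1)/RR × 100 = (1.78776 − 1)/1.78776 × 100 = 44.0640%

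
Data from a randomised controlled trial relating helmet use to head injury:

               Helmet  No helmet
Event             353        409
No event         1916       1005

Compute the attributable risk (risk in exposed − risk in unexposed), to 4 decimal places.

-0.1337

Reading the table with exposure as columns: a = 353 (Helmet, case), b = 1916 (Helmet, non-case), c = 409 (No helmet, case), d = 1005.
Risk in exposed = 353/2269 = 0.155575; risk in unexposed = 409/1414 = 0.289250.
Risk difference = 0.155575 − 0.289250 = -0.133675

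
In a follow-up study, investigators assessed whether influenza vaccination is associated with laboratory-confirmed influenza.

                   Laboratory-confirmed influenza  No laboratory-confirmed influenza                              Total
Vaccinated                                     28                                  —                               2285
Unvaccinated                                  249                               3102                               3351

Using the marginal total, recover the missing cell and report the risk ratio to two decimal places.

The missing cell is in the exposed row: 2285 − 28 = 2257.
So a = 28, b = 2257, c = 249, d = 3102.
RR = [a/(a+b)] / [c/(c+d)] = (28/2285) / (249/3351) = 0.01225/0.07431 = 0.16491

0.16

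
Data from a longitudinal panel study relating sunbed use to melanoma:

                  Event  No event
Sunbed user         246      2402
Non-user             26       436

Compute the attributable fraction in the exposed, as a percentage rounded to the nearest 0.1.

Cells: a = 246, b = 2402, c = 26, d = 436.
Risk in exposed = 246/2648 = 0.09290; risk in unexposed = 26/462 = 0.05628.
RR = 0.09290/0.05628 = 1.65077
AR% = (RR − 1)/RR × 100 = (1.65077 − 1)/1.65077 × 100 = 39.4221%

39.4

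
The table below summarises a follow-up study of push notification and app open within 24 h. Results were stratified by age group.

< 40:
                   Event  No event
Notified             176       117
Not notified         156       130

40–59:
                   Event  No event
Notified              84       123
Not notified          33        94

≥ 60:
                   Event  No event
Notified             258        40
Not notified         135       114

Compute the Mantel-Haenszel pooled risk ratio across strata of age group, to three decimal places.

1.366

RR_MH = Σ(aᵢ·n₀ᵢ/nᵢ) / Σ(cᵢ·n₁ᵢ/nᵢ), with n₁ᵢ = aᵢ+bᵢ (exposed), n₀ᵢ = cᵢ+dᵢ (unexposed), nᵢ = n₁ᵢ+n₀ᵢ.
Stratum 1 (< 40): n₁ = 293, n₀ = 286, n = 579; a·n₀/n = 176·286/579 = 86.9361; c·n₁/n = 156·293/579 = 78.9430
Stratum 2 (40–59): n₁ = 207, n₀ = 127, n = 334; a·n₀/n = 84·127/334 = 31.9401; c·n₁/n = 33·207/334 = 20.4521
Stratum 3 (≥ 60): n₁ = 298, n₀ = 249, n = 547; a·n₀/n = 258·249/547 = 117.4442; c·n₁/n = 135·298/547 = 73.5466
RR_MH = (86.9361 + 31.9401 + 117.4442) / (78.9430 + 20.4521 + 73.5466) = 236.3205 / 172.9417 = 1.36647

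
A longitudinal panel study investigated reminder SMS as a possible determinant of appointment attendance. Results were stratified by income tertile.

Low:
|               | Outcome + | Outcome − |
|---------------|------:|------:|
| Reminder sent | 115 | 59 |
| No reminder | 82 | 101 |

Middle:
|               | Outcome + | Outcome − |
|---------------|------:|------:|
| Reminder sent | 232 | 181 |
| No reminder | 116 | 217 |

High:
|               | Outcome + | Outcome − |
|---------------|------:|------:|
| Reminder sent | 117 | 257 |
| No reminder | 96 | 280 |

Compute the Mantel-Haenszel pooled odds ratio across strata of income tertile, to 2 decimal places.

OR_MH = Σ(aᵢdᵢ/nᵢ) / Σ(bᵢcᵢ/nᵢ), where nᵢ is the stratum total.
Stratum 1 (Low): n = 357; a·d/n = 115·101/357 = 32.5350; b·c/n = 59·82/357 = 13.5518
Stratum 2 (Middle): n = 746; a·d/n = 232·217/746 = 67.4853; b·c/n = 181·116/746 = 28.1448
Stratum 3 (High): n = 750; a·d/n = 117·280/750 = 43.6800; b·c/n = 257·96/750 = 32.8960
OR_MH = (32.5350 + 67.4853 + 43.6800) / (13.5518 + 28.1448 + 32.8960) = 143.7003 / 74.5926 = 1.92647

1.93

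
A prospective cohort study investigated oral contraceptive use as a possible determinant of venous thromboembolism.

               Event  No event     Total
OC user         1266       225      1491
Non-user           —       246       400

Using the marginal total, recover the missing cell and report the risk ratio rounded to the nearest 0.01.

The missing cell is in the unexposed row: 400 − 246 = 154.
So a = 1266, b = 225, c = 154, d = 246.
RR = [a/(a+b)] / [c/(c+d)] = (1266/1491) / (154/400) = 0.84909/0.38500 = 2.20544

2.21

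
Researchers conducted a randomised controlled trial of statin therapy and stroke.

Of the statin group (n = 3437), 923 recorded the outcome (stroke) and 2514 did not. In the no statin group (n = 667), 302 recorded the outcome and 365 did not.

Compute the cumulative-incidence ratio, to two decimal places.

From the description: a = 923, b = 2514, c = 302, d = 365.
Risk in exposed = 923/3437 = 0.26855; risk in unexposed = 302/667 = 0.45277.
RR = 0.26855 / 0.45277 = 0.59312
The risk is 41% lower among the exposed than among the unexposed.

0.59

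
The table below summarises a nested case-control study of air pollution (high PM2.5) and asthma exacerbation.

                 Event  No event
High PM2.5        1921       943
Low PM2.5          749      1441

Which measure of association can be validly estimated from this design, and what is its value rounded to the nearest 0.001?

Cells: a = 1921, b = 943, c = 749, d = 1441.
This is a nested case-control study: participants were sampled on outcome status, so risks in the source population cannot be estimated directly — relative risk is not valid here. The odds ratio is the appropriate measure.
OR = (a·d)/(b·c) = (1921 × 1441) / (943 × 749) = 2768161 / 706307 = 3.91920

3.919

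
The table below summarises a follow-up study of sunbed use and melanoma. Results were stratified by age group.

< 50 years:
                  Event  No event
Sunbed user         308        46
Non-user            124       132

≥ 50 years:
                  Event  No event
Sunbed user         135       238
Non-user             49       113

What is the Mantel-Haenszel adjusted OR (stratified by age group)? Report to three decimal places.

OR_MH = Σ(aᵢdᵢ/nᵢ) / Σ(bᵢcᵢ/nᵢ), where nᵢ is the stratum total.
Stratum 1 (< 50 years): n = 610; a·d/n = 308·132/610 = 66.6492; b·c/n = 46·124/610 = 9.3508
Stratum 2 (≥ 50 years): n = 535; a·d/n = 135·113/535 = 28.5140; b·c/n = 238·49/535 = 21.7981
OR_MH = (66.6492 + 28.5140) / (9.3508 + 21.7981) = 95.1632 / 31.1490 = 3.05510

3.055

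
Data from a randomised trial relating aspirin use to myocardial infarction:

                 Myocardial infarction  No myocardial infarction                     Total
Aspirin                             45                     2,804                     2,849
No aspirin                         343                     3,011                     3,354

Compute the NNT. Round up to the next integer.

12

Risk in treated group = 45/2849 = 0.01580; risk in control = 343/3354 = 0.10227.
Absolute risk reduction = 0.10227 − 0.01580 = 0.08647
NNT = 1 / ARR = 1 / 0.08647 = 11.565 → round up → 12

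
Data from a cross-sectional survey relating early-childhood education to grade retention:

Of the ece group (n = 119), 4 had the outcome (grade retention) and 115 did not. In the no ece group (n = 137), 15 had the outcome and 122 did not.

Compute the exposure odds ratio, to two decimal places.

From the description: a = 4, b = 115, c = 15, d = 122.
OR = (a·d)/(b·c) = (4 × 122) / (115 × 15) = 488 / 1725 = 0.28290
Exposure is associated with lower odds of grade retention (OR = 0.28 < 1).

0.28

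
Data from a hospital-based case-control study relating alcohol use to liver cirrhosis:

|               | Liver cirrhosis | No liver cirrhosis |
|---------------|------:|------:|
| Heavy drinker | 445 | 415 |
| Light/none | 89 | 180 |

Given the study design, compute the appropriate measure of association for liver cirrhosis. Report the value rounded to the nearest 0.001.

Cells: a = 445, b = 415, c = 89, d = 180.
This is a hospital-based case-control study: participants were sampled on outcome status, so risks in the source population cannot be estimated directly — relative risk is not valid here. The odds ratio is the appropriate measure.
OR = (a·d)/(b·c) = (445 × 180) / (415 × 89) = 80100 / 36935 = 2.16867

2.169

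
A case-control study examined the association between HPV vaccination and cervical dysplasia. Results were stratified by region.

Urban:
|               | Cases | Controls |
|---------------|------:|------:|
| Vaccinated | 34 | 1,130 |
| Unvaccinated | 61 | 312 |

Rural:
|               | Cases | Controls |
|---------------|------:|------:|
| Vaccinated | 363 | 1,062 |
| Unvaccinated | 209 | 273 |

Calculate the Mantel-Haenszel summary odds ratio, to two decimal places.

OR_MH = Σ(aᵢdᵢ/nᵢ) / Σ(bᵢcᵢ/nᵢ), where nᵢ is the stratum total.
Stratum 1 (Urban): n = 1537; a·d/n = 34·312/1537 = 6.9018; b·c/n = 1130·61/1537 = 44.8471
Stratum 2 (Rural): n = 1907; a·d/n = 363·273/1907 = 51.9659; b·c/n = 1062·209/1907 = 116.3912
OR_MH = (6.9018 + 51.9659) / (44.8471 + 116.3912) = 58.8677 / 161.2383 = 0.36510

0.37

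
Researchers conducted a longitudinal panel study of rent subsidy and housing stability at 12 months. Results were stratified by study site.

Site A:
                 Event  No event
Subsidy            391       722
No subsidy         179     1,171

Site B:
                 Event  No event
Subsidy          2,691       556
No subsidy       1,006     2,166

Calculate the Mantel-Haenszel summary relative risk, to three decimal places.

RR_MH = Σ(aᵢ·n₀ᵢ/nᵢ) / Σ(cᵢ·n₁ᵢ/nᵢ), with n₁ᵢ = aᵢ+bᵢ (exposed), n₀ᵢ = cᵢ+dᵢ (unexposed), nᵢ = n₁ᵢ+n₀ᵢ.
Stratum 1 (Site A): n₁ = 1113, n₀ = 1350, n = 2463; a·n₀/n = 391·1350/2463 = 214.3118; c·n₁/n = 179·1113/2463 = 80.8879
Stratum 2 (Site B): n₁ = 3247, n₀ = 3172, n = 6419; a·n₀/n = 2691·3172/6419 = 1329.7791; c·n₁/n = 1006·3247/6419 = 508.8771
RR_MH = (214.3118 + 1329.7791) / (80.8879 + 508.8771) = 1544.0909 / 589.7650 = 2.61815

2.618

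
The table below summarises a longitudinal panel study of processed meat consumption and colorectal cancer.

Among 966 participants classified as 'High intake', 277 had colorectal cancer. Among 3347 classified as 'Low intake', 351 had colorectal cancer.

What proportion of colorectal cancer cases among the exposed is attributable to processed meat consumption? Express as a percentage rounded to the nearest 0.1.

From the description: a = 277, b = 689, c = 351, d = 2996.
Risk in exposed = 277/966 = 0.28675; risk in unexposed = 351/3347 = 0.10487.
RR = 0.28675/0.10487 = 2.73433
AR% = (RR − 1)/RR × 100 = (2.73433 − 1)/2.73433 × 100 = 63.4280%

63.4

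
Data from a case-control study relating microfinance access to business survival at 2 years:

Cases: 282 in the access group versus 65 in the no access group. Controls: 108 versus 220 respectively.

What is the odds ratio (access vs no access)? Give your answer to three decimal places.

From the description: a = 282, b = 108, c = 65, d = 220.
OR = (a·d)/(b·c) = (282 × 220) / (108 × 65) = 62040 / 7020 = 8.83761
The odds of business survival at 2 years are about 8.84 times as high in the access group.

8.838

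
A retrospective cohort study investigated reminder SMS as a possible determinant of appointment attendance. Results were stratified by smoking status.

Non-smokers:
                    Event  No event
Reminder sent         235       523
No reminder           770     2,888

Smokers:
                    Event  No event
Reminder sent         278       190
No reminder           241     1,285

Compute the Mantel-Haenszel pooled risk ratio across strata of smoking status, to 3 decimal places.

2.159

RR_MH = Σ(aᵢ·n₀ᵢ/nᵢ) / Σ(cᵢ·n₁ᵢ/nᵢ), with n₁ᵢ = aᵢ+bᵢ (exposed), n₀ᵢ = cᵢ+dᵢ (unexposed), nᵢ = n₁ᵢ+n₀ᵢ.
Stratum 1 (Non-smokers): n₁ = 758, n₀ = 3658, n = 4416; a·n₀/n = 235·3658/4416 = 194.6626; c·n₁/n = 770·758/4416 = 132.1694
Stratum 2 (Smokers): n₁ = 468, n₀ = 1526, n = 1994; a·n₀/n = 278·1526/1994 = 212.7523; c·n₁/n = 241·468/1994 = 56.5637
RR_MH = (194.6626 + 212.7523) / (132.1694 + 56.5637) = 407.4148 / 188.7331 = 2.15868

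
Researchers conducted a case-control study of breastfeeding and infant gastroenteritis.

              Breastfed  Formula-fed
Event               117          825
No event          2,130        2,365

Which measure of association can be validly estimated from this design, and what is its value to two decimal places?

Reading the table with exposure as columns: a = 117 (Breastfed, case), b = 2130 (Breastfed, non-case), c = 825 (Formula-fed, case), d = 2365.
This is a case-control study: participants were sampled on outcome status, so risks in the source population cannot be estimated directly — relative risk is not valid here. The odds ratio is the appropriate measure.
OR = (a·d)/(b·c) = (117 × 2365) / (2130 × 825) = 276705 / 1757250 = 0.15746

0.16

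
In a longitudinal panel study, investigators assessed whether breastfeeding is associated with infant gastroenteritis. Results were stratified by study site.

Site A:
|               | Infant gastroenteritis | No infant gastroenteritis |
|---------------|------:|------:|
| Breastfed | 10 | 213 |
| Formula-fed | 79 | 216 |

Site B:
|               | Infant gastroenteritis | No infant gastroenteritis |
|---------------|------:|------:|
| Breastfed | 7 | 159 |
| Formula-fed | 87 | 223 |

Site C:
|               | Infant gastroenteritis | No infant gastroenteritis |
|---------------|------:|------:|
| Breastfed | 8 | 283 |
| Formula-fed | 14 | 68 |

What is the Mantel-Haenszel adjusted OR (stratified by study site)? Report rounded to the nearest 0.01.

OR_MH = Σ(aᵢdᵢ/nᵢ) / Σ(bᵢcᵢ/nᵢ), where nᵢ is the stratum total.
Stratum 1 (Site A): n = 518; a·d/n = 10·216/518 = 4.1699; b·c/n = 213·79/518 = 32.4846
Stratum 2 (Site B): n = 476; a·d/n = 7·223/476 = 3.2794; b·c/n = 159·87/476 = 29.0609
Stratum 3 (Site C): n = 373; a·d/n = 8·68/373 = 1.4584; b·c/n = 283·14/373 = 10.6220
OR_MH = (4.1699 + 3.2794 + 1.4584) / (32.4846 + 29.0609 + 10.6220) = 8.9077 / 72.1675 = 0.12343

0.12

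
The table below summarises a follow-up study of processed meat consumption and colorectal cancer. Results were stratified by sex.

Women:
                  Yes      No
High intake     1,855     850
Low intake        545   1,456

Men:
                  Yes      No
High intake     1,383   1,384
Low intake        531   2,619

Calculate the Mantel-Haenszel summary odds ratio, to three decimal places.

OR_MH = Σ(aᵢdᵢ/nᵢ) / Σ(bᵢcᵢ/nᵢ), where nᵢ is the stratum total.
Stratum 1 (Women): n = 4706; a·d/n = 1855·1456/4706 = 573.9227; b·c/n = 850·545/4706 = 98.4382
Stratum 2 (Men): n = 5917; a·d/n = 1383·2619/5917 = 612.1475; b·c/n = 1384·531/5917 = 124.2021
OR_MH = (573.9227 + 612.1475) / (98.4382 + 124.2021) = 1186.0702 / 222.6403 = 5.32729

5.327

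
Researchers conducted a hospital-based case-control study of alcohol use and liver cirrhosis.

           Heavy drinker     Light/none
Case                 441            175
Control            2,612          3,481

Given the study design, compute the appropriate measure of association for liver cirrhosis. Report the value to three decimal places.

3.358

Reading the table with exposure as columns: a = 441 (Heavy drinker, case), b = 2612 (Heavy drinker, non-case), c = 175 (Light/none, case), d = 3481.
This is a hospital-based case-control study: participants were sampled on outcome status, so risks in the source population cannot be estimated directly — relative risk is not valid here. The odds ratio is the appropriate measure.
OR = (a·d)/(b·c) = (441 × 3481) / (2612 × 175) = 1535121 / 457100 = 3.35839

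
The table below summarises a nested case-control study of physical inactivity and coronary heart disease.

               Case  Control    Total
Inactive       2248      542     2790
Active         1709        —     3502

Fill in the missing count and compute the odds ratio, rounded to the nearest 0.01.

4.35

The missing cell is in the unexposed row: 3502 − 1709 = 1793.
So a = 2248, b = 542, c = 1709, d = 1793.
OR = (a·d)/(b·c) = (2248 × 1793) / (542 × 1709) = 4030664 / 926278 = 4.35146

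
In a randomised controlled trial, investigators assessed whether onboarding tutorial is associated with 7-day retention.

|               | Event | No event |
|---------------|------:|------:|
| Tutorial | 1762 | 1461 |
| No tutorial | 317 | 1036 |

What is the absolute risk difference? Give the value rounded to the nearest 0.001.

0.312

Cells: a = 1762, b = 1461, c = 317, d = 1036.
Risk in exposed = 1762/3223 = 0.546696; risk in unexposed = 317/1353 = 0.234294.
Risk difference = 0.546696 − 0.234294 = 0.312401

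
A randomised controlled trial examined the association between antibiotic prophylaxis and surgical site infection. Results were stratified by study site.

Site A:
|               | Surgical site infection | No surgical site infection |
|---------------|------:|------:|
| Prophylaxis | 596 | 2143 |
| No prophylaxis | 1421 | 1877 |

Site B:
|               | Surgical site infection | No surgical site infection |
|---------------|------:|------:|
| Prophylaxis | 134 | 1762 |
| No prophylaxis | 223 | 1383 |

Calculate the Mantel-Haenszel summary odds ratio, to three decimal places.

0.386

OR_MH = Σ(aᵢdᵢ/nᵢ) / Σ(bᵢcᵢ/nᵢ), where nᵢ is the stratum total.
Stratum 1 (Site A): n = 6037; a·d/n = 596·1877/6037 = 185.3059; b·c/n = 2143·1421/6037 = 504.4232
Stratum 2 (Site B): n = 3502; a·d/n = 134·1383/3502 = 52.9189; b·c/n = 1762·223/3502 = 112.2005
OR_MH = (185.3059 + 52.9189) / (504.4232 + 112.2005) = 238.2249 / 616.6237 = 0.38634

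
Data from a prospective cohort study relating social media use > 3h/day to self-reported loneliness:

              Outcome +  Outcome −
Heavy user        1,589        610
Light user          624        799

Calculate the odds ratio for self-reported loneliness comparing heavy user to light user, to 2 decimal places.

Cells: a = 1589, b = 610, c = 624, d = 799.
OR = (a·d)/(b·c) = (1589 × 799) / (610 × 624) = 1269611 / 380640 = 3.33546
The odds of self-reported loneliness are about 3.34 times as high in the heavy user group.

3.34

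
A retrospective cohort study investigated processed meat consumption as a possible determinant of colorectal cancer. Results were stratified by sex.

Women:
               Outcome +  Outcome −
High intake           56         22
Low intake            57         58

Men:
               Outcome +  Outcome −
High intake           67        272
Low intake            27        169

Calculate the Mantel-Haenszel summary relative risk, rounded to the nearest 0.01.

1.44

RR_MH = Σ(aᵢ·n₀ᵢ/nᵢ) / Σ(cᵢ·n₁ᵢ/nᵢ), with n₁ᵢ = aᵢ+bᵢ (exposed), n₀ᵢ = cᵢ+dᵢ (unexposed), nᵢ = n₁ᵢ+n₀ᵢ.
Stratum 1 (Women): n₁ = 78, n₀ = 115, n = 193; a·n₀/n = 56·115/193 = 33.3679; c·n₁/n = 57·78/193 = 23.0363
Stratum 2 (Men): n₁ = 339, n₀ = 196, n = 535; a·n₀/n = 67·196/535 = 24.5458; c·n₁/n = 27·339/535 = 17.1084
RR_MH = (33.3679 + 24.5458) / (23.0363 + 17.1084) = 57.9137 / 40.1447 = 1.44262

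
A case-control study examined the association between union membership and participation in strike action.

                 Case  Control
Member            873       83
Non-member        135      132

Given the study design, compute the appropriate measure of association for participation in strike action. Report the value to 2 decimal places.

10.28

Cells: a = 873, b = 83, c = 135, d = 132.
This is a case-control study: participants were sampled on outcome status, so risks in the source population cannot be estimated directly — relative risk is not valid here. The odds ratio is the appropriate measure.
OR = (a·d)/(b·c) = (873 × 132) / (83 × 135) = 115236 / 11205 = 10.28434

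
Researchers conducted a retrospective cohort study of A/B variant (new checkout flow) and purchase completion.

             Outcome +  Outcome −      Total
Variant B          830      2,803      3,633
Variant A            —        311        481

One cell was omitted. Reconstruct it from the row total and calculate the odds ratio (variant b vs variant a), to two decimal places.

The missing cell is in the unexposed row: 481 − 311 = 170.
So a = 830, b = 2803, c = 170, d = 311.
OR = (a·d)/(b·c) = (830 × 311) / (2803 × 170) = 258130 / 476510 = 0.54171

0.54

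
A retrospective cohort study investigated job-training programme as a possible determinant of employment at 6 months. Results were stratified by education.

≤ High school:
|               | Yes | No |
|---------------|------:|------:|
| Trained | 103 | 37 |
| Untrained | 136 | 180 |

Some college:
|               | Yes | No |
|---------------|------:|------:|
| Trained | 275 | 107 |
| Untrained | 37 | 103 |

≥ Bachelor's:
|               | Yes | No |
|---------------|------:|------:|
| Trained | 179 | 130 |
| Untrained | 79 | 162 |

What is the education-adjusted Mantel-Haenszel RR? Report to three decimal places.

1.975

RR_MH = Σ(aᵢ·n₀ᵢ/nᵢ) / Σ(cᵢ·n₁ᵢ/nᵢ), with n₁ᵢ = aᵢ+bᵢ (exposed), n₀ᵢ = cᵢ+dᵢ (unexposed), nᵢ = n₁ᵢ+n₀ᵢ.
Stratum 1 (≤ High school): n₁ = 140, n₀ = 316, n = 456; a·n₀/n = 103·316/456 = 71.3772; c·n₁/n = 136·140/456 = 41.7544
Stratum 2 (Some college): n₁ = 382, n₀ = 140, n = 522; a·n₀/n = 275·140/522 = 73.7548; c·n₁/n = 37·382/522 = 27.0766
Stratum 3 (≥ Bachelor's): n₁ = 309, n₀ = 241, n = 550; a·n₀/n = 179·241/550 = 78.4345; c·n₁/n = 79·309/550 = 44.3836
RR_MH = (71.3772 + 73.7548 + 78.4345) / (41.7544 + 27.0766 + 44.3836) = 223.5665 / 113.2147 = 1.97471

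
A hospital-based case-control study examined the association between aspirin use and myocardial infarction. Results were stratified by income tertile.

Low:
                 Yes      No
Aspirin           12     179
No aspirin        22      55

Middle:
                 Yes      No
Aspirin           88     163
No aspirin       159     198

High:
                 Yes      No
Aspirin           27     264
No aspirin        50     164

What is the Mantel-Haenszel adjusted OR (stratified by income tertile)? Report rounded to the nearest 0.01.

0.48

OR_MH = Σ(aᵢdᵢ/nᵢ) / Σ(bᵢcᵢ/nᵢ), where nᵢ is the stratum total.
Stratum 1 (Low): n = 268; a·d/n = 12·55/268 = 2.4627; b·c/n = 179·22/268 = 14.6940
Stratum 2 (Middle): n = 608; a·d/n = 88·198/608 = 28.6579; b·c/n = 163·159/608 = 42.6266
Stratum 3 (High): n = 505; a·d/n = 27·164/505 = 8.7683; b·c/n = 264·50/505 = 26.1386
OR_MH = (2.4627 + 28.6579 + 8.7683) / (14.6940 + 42.6266 + 26.1386) = 39.8889 / 83.4593 = 0.47794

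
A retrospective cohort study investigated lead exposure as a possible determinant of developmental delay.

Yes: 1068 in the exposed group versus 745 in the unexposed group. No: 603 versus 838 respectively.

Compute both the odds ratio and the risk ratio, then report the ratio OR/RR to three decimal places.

From the description: a = 1068, b = 603, c = 745, d = 838.
OR = (1068·838)/(603·745) = 894984/449235 = 1.99224
Risk in exposed = 1068/1671 = 0.63914; risk in unexposed = 745/1583 = 0.47063; RR = 1.35806
OR/RR = 1.99224 / 1.35806 = 1.46697
The outcome is not rare, so the OR lies further from 1 than the RR.

1.467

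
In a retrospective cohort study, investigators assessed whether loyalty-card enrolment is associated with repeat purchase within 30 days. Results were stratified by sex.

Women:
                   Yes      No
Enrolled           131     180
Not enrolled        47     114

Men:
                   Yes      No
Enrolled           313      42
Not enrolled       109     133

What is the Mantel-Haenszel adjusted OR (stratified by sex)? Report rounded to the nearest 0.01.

3.96

OR_MH = Σ(aᵢdᵢ/nᵢ) / Σ(bᵢcᵢ/nᵢ), where nᵢ is the stratum total.
Stratum 1 (Women): n = 472; a·d/n = 131·114/472 = 31.6398; b·c/n = 180·47/472 = 17.9237
Stratum 2 (Men): n = 597; a·d/n = 313·133/597 = 69.7303; b·c/n = 42·109/597 = 7.6683
OR_MH = (31.6398 + 69.7303) / (17.9237 + 7.6683) = 101.3701 / 25.5921 = 3.96100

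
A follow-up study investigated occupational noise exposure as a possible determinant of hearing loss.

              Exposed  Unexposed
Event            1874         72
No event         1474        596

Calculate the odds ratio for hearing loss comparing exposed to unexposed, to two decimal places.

Reading the table with exposure as columns: a = 1874 (Exposed, case), b = 1474 (Exposed, non-case), c = 72 (Unexposed, case), d = 596.
OR = (a·d)/(b·c) = (1874 × 596) / (1474 × 72) = 1116904 / 106128 = 10.52412
The odds of hearing loss are about 10.52 times as high in the exposed group.

10.52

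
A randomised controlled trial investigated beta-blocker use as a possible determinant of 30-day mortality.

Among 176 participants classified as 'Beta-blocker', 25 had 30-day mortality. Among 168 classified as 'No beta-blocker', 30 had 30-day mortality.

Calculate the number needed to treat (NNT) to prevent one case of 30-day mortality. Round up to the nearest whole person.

Risk in treated group = 25/176 = 0.14205; risk in control = 30/168 = 0.17857.
Absolute risk reduction = 0.17857 − 0.14205 = 0.03653
NNT = 1 / ARR = 1 / 0.03653 = 27.378 → round up → 28

28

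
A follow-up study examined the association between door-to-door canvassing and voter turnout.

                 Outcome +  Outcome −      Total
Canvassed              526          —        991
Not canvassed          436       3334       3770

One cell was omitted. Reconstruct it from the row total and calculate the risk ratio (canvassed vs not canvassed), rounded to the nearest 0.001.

4.590

The missing cell is in the exposed row: 991 − 526 = 465.
So a = 526, b = 465, c = 436, d = 3334.
RR = [a/(a+b)] / [c/(c+d)] = (526/991) / (436/3770) = 0.53078/0.11565 = 4.58952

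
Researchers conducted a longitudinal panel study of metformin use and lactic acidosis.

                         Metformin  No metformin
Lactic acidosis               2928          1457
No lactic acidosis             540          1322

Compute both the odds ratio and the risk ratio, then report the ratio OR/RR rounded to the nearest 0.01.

3.06

Reading the table with exposure as columns: a = 2928 (Metformin, case), b = 540 (Metformin, non-case), c = 1457 (No metformin, case), d = 1322.
OR = (2928·1322)/(540·1457) = 3870816/786780 = 4.91982
Risk in exposed = 2928/3468 = 0.84429; risk in unexposed = 1457/2779 = 0.52429; RR = 1.61035
OR/RR = 4.91982 / 1.61035 = 3.05512
The outcome is not rare, so the OR lies further from 1 than the RR.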